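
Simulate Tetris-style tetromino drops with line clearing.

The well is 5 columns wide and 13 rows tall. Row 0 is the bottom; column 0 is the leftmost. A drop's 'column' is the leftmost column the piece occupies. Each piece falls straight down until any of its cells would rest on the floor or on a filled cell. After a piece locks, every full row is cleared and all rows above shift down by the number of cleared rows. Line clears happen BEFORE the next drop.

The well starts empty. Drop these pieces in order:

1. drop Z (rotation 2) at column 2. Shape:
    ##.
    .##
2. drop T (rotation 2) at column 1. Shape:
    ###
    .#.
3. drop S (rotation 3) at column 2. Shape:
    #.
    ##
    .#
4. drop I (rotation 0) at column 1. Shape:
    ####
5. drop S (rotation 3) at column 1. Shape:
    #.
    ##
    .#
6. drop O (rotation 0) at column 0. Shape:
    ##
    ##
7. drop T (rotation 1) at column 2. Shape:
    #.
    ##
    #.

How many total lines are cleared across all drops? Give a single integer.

Drop 1: Z rot2 at col 2 lands with bottom-row=0; cleared 0 line(s) (total 0); column heights now [0 0 2 2 1], max=2
Drop 2: T rot2 at col 1 lands with bottom-row=2; cleared 0 line(s) (total 0); column heights now [0 4 4 4 1], max=4
Drop 3: S rot3 at col 2 lands with bottom-row=4; cleared 0 line(s) (total 0); column heights now [0 4 7 6 1], max=7
Drop 4: I rot0 at col 1 lands with bottom-row=7; cleared 0 line(s) (total 0); column heights now [0 8 8 8 8], max=8
Drop 5: S rot3 at col 1 lands with bottom-row=8; cleared 0 line(s) (total 0); column heights now [0 11 10 8 8], max=11
Drop 6: O rot0 at col 0 lands with bottom-row=11; cleared 0 line(s) (total 0); column heights now [13 13 10 8 8], max=13
Drop 7: T rot1 at col 2 lands with bottom-row=10; cleared 0 line(s) (total 0); column heights now [13 13 13 12 8], max=13

Answer: 0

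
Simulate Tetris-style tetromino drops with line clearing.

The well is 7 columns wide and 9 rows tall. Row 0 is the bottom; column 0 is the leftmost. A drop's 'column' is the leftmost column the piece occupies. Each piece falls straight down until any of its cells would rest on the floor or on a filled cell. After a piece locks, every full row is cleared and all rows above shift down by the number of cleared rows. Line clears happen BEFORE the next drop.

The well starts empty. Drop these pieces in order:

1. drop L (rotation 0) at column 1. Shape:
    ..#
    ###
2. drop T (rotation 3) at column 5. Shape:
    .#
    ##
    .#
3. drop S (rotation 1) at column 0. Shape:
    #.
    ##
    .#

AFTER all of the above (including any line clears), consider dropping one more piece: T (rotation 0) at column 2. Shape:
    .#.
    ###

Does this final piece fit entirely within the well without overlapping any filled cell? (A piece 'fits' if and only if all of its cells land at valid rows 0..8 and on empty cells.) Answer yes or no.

Answer: yes

Derivation:
Drop 1: L rot0 at col 1 lands with bottom-row=0; cleared 0 line(s) (total 0); column heights now [0 1 1 2 0 0 0], max=2
Drop 2: T rot3 at col 5 lands with bottom-row=0; cleared 0 line(s) (total 0); column heights now [0 1 1 2 0 2 3], max=3
Drop 3: S rot1 at col 0 lands with bottom-row=1; cleared 0 line(s) (total 0); column heights now [4 3 1 2 0 2 3], max=4
Test piece T rot0 at col 2 (width 3): heights before test = [4 3 1 2 0 2 3]; fits = True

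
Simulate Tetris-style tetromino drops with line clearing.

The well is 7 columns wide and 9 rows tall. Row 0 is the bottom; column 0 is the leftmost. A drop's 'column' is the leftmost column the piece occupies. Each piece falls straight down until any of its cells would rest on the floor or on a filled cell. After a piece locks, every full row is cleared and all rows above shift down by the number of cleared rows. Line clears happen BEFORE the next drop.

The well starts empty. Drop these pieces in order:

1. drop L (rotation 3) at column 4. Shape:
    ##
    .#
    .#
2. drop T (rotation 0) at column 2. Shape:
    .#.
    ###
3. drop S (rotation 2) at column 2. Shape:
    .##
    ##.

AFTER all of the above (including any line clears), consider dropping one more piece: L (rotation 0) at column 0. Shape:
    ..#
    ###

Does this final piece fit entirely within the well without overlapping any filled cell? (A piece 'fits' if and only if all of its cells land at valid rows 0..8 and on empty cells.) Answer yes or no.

Answer: yes

Derivation:
Drop 1: L rot3 at col 4 lands with bottom-row=0; cleared 0 line(s) (total 0); column heights now [0 0 0 0 3 3 0], max=3
Drop 2: T rot0 at col 2 lands with bottom-row=3; cleared 0 line(s) (total 0); column heights now [0 0 4 5 4 3 0], max=5
Drop 3: S rot2 at col 2 lands with bottom-row=5; cleared 0 line(s) (total 0); column heights now [0 0 6 7 7 3 0], max=7
Test piece L rot0 at col 0 (width 3): heights before test = [0 0 6 7 7 3 0]; fits = True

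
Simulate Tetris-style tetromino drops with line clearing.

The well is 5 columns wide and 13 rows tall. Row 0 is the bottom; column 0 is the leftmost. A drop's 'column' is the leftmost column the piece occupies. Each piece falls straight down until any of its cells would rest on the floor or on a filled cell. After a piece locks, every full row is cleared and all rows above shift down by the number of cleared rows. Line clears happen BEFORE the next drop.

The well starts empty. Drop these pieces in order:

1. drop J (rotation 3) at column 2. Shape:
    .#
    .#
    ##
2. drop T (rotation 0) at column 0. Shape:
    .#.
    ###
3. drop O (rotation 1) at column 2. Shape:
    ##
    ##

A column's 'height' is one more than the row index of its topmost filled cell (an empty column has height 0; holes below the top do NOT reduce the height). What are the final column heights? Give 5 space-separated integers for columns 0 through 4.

Answer: 2 3 5 5 0

Derivation:
Drop 1: J rot3 at col 2 lands with bottom-row=0; cleared 0 line(s) (total 0); column heights now [0 0 1 3 0], max=3
Drop 2: T rot0 at col 0 lands with bottom-row=1; cleared 0 line(s) (total 0); column heights now [2 3 2 3 0], max=3
Drop 3: O rot1 at col 2 lands with bottom-row=3; cleared 0 line(s) (total 0); column heights now [2 3 5 5 0], max=5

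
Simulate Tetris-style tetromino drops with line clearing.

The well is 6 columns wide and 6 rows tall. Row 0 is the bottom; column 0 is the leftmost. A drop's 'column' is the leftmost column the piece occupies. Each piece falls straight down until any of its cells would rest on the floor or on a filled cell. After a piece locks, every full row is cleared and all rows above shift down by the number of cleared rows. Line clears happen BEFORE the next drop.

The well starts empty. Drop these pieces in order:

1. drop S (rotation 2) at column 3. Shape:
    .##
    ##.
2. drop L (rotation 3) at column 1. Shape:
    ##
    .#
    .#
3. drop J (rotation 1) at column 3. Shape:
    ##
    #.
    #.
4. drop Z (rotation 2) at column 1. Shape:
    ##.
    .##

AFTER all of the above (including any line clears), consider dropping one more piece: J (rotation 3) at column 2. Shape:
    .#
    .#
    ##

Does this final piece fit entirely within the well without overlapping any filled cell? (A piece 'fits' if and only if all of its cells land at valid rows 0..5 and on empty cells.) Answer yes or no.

Drop 1: S rot2 at col 3 lands with bottom-row=0; cleared 0 line(s) (total 0); column heights now [0 0 0 1 2 2], max=2
Drop 2: L rot3 at col 1 lands with bottom-row=0; cleared 0 line(s) (total 0); column heights now [0 3 3 1 2 2], max=3
Drop 3: J rot1 at col 3 lands with bottom-row=1; cleared 0 line(s) (total 0); column heights now [0 3 3 4 4 2], max=4
Drop 4: Z rot2 at col 1 lands with bottom-row=4; cleared 0 line(s) (total 0); column heights now [0 6 6 5 4 2], max=6
Test piece J rot3 at col 2 (width 2): heights before test = [0 6 6 5 4 2]; fits = False

Answer: no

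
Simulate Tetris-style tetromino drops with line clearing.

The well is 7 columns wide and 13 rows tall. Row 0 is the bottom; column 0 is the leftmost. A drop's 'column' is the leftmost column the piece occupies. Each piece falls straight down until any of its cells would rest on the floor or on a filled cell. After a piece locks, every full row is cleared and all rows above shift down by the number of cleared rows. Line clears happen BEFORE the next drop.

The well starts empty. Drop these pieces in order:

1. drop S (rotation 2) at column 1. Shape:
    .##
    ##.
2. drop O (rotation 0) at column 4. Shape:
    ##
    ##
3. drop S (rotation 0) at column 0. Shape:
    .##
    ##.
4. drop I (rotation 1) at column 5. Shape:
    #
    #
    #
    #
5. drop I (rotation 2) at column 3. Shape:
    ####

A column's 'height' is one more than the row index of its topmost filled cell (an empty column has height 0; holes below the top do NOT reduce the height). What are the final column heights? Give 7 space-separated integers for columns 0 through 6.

Drop 1: S rot2 at col 1 lands with bottom-row=0; cleared 0 line(s) (total 0); column heights now [0 1 2 2 0 0 0], max=2
Drop 2: O rot0 at col 4 lands with bottom-row=0; cleared 0 line(s) (total 0); column heights now [0 1 2 2 2 2 0], max=2
Drop 3: S rot0 at col 0 lands with bottom-row=1; cleared 0 line(s) (total 0); column heights now [2 3 3 2 2 2 0], max=3
Drop 4: I rot1 at col 5 lands with bottom-row=2; cleared 0 line(s) (total 0); column heights now [2 3 3 2 2 6 0], max=6
Drop 5: I rot2 at col 3 lands with bottom-row=6; cleared 0 line(s) (total 0); column heights now [2 3 3 7 7 7 7], max=7

Answer: 2 3 3 7 7 7 7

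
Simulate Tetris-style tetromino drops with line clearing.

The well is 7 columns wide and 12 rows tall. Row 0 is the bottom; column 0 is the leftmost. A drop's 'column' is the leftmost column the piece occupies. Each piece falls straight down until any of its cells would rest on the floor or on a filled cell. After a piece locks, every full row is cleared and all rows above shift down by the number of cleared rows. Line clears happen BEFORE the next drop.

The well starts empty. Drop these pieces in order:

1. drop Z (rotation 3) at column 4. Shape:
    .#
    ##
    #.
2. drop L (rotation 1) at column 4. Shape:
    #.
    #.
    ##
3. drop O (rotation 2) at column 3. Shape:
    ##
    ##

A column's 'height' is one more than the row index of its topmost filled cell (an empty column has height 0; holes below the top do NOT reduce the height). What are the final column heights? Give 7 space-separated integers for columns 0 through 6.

Answer: 0 0 0 8 8 4 0

Derivation:
Drop 1: Z rot3 at col 4 lands with bottom-row=0; cleared 0 line(s) (total 0); column heights now [0 0 0 0 2 3 0], max=3
Drop 2: L rot1 at col 4 lands with bottom-row=3; cleared 0 line(s) (total 0); column heights now [0 0 0 0 6 4 0], max=6
Drop 3: O rot2 at col 3 lands with bottom-row=6; cleared 0 line(s) (total 0); column heights now [0 0 0 8 8 4 0], max=8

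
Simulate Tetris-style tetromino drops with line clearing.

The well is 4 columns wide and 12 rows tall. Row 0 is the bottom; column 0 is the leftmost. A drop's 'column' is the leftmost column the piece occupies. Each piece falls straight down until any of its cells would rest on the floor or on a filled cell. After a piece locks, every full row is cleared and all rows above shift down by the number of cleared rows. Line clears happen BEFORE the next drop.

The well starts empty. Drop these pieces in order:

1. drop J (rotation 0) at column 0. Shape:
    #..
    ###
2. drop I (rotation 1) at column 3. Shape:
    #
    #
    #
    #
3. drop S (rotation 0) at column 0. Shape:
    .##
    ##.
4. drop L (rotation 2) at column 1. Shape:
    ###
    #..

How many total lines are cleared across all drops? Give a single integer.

Answer: 1

Derivation:
Drop 1: J rot0 at col 0 lands with bottom-row=0; cleared 0 line(s) (total 0); column heights now [2 1 1 0], max=2
Drop 2: I rot1 at col 3 lands with bottom-row=0; cleared 1 line(s) (total 1); column heights now [1 0 0 3], max=3
Drop 3: S rot0 at col 0 lands with bottom-row=1; cleared 0 line(s) (total 1); column heights now [2 3 3 3], max=3
Drop 4: L rot2 at col 1 lands with bottom-row=3; cleared 0 line(s) (total 1); column heights now [2 5 5 5], max=5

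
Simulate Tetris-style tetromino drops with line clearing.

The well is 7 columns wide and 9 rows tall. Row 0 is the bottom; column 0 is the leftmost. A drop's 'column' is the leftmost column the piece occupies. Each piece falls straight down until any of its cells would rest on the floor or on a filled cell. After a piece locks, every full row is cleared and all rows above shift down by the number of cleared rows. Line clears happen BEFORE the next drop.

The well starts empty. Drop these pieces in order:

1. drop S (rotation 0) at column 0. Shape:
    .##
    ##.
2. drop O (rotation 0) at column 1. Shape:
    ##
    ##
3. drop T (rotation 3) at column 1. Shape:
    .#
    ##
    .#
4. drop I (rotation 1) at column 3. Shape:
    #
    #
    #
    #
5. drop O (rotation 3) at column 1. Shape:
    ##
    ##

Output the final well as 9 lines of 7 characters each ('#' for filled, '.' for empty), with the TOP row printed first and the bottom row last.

Drop 1: S rot0 at col 0 lands with bottom-row=0; cleared 0 line(s) (total 0); column heights now [1 2 2 0 0 0 0], max=2
Drop 2: O rot0 at col 1 lands with bottom-row=2; cleared 0 line(s) (total 0); column heights now [1 4 4 0 0 0 0], max=4
Drop 3: T rot3 at col 1 lands with bottom-row=4; cleared 0 line(s) (total 0); column heights now [1 6 7 0 0 0 0], max=7
Drop 4: I rot1 at col 3 lands with bottom-row=0; cleared 0 line(s) (total 0); column heights now [1 6 7 4 0 0 0], max=7
Drop 5: O rot3 at col 1 lands with bottom-row=7; cleared 0 line(s) (total 0); column heights now [1 9 9 4 0 0 0], max=9

Answer: .##....
.##....
..#....
.##....
..#....
.###...
.###...
.###...
##.#...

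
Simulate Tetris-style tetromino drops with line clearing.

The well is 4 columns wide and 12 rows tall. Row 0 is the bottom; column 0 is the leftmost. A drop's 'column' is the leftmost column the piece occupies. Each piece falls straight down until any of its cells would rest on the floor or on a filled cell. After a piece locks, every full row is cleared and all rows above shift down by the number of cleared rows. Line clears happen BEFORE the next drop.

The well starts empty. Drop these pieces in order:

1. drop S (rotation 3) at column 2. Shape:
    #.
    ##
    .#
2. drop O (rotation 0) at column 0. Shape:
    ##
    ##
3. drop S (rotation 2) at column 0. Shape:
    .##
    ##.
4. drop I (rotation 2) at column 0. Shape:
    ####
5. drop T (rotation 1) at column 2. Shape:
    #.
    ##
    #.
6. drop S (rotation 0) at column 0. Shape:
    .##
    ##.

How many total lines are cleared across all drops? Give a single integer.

Answer: 2

Derivation:
Drop 1: S rot3 at col 2 lands with bottom-row=0; cleared 0 line(s) (total 0); column heights now [0 0 3 2], max=3
Drop 2: O rot0 at col 0 lands with bottom-row=0; cleared 1 line(s) (total 1); column heights now [1 1 2 1], max=2
Drop 3: S rot2 at col 0 lands with bottom-row=1; cleared 0 line(s) (total 1); column heights now [2 3 3 1], max=3
Drop 4: I rot2 at col 0 lands with bottom-row=3; cleared 1 line(s) (total 2); column heights now [2 3 3 1], max=3
Drop 5: T rot1 at col 2 lands with bottom-row=3; cleared 0 line(s) (total 2); column heights now [2 3 6 5], max=6
Drop 6: S rot0 at col 0 lands with bottom-row=5; cleared 0 line(s) (total 2); column heights now [6 7 7 5], max=7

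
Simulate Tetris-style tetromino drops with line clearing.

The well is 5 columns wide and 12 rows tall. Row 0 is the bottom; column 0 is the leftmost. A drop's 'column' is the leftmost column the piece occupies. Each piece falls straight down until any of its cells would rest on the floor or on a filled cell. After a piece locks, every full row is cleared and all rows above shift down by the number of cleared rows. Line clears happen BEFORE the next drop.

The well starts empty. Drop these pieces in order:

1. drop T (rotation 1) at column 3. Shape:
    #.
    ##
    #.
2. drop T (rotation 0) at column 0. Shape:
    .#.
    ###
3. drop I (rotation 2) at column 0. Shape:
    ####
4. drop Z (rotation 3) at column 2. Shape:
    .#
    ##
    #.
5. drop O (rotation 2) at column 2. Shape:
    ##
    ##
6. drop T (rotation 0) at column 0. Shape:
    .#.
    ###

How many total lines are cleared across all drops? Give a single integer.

Drop 1: T rot1 at col 3 lands with bottom-row=0; cleared 0 line(s) (total 0); column heights now [0 0 0 3 2], max=3
Drop 2: T rot0 at col 0 lands with bottom-row=0; cleared 0 line(s) (total 0); column heights now [1 2 1 3 2], max=3
Drop 3: I rot2 at col 0 lands with bottom-row=3; cleared 0 line(s) (total 0); column heights now [4 4 4 4 2], max=4
Drop 4: Z rot3 at col 2 lands with bottom-row=4; cleared 0 line(s) (total 0); column heights now [4 4 6 7 2], max=7
Drop 5: O rot2 at col 2 lands with bottom-row=7; cleared 0 line(s) (total 0); column heights now [4 4 9 9 2], max=9
Drop 6: T rot0 at col 0 lands with bottom-row=9; cleared 0 line(s) (total 0); column heights now [10 11 10 9 2], max=11

Answer: 0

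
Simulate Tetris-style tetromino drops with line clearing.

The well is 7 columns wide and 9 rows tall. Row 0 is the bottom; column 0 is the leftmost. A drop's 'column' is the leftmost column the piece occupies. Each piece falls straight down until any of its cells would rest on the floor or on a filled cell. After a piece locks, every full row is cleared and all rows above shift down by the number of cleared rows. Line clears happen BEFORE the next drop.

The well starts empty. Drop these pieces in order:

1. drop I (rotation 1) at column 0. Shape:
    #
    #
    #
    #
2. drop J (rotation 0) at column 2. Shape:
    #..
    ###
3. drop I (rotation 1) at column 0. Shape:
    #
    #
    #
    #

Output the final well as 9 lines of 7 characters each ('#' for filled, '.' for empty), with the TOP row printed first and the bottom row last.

Drop 1: I rot1 at col 0 lands with bottom-row=0; cleared 0 line(s) (total 0); column heights now [4 0 0 0 0 0 0], max=4
Drop 2: J rot0 at col 2 lands with bottom-row=0; cleared 0 line(s) (total 0); column heights now [4 0 2 1 1 0 0], max=4
Drop 3: I rot1 at col 0 lands with bottom-row=4; cleared 0 line(s) (total 0); column heights now [8 0 2 1 1 0 0], max=8

Answer: .......
#......
#......
#......
#......
#......
#......
#.#....
#.###..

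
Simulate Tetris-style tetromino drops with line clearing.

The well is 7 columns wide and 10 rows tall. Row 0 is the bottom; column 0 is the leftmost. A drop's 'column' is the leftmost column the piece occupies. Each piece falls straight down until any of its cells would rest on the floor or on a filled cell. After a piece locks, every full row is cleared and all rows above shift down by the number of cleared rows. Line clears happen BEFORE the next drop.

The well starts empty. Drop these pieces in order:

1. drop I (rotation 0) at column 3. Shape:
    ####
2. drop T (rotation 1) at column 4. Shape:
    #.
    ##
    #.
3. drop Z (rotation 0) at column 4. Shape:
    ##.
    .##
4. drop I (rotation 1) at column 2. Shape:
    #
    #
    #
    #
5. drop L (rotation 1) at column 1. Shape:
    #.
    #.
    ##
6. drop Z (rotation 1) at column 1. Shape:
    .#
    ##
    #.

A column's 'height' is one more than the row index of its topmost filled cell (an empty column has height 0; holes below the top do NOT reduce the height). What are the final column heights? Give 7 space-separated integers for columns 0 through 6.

Drop 1: I rot0 at col 3 lands with bottom-row=0; cleared 0 line(s) (total 0); column heights now [0 0 0 1 1 1 1], max=1
Drop 2: T rot1 at col 4 lands with bottom-row=1; cleared 0 line(s) (total 0); column heights now [0 0 0 1 4 3 1], max=4
Drop 3: Z rot0 at col 4 lands with bottom-row=3; cleared 0 line(s) (total 0); column heights now [0 0 0 1 5 5 4], max=5
Drop 4: I rot1 at col 2 lands with bottom-row=0; cleared 0 line(s) (total 0); column heights now [0 0 4 1 5 5 4], max=5
Drop 5: L rot1 at col 1 lands with bottom-row=4; cleared 0 line(s) (total 0); column heights now [0 7 5 1 5 5 4], max=7
Drop 6: Z rot1 at col 1 lands with bottom-row=7; cleared 0 line(s) (total 0); column heights now [0 9 10 1 5 5 4], max=10

Answer: 0 9 10 1 5 5 4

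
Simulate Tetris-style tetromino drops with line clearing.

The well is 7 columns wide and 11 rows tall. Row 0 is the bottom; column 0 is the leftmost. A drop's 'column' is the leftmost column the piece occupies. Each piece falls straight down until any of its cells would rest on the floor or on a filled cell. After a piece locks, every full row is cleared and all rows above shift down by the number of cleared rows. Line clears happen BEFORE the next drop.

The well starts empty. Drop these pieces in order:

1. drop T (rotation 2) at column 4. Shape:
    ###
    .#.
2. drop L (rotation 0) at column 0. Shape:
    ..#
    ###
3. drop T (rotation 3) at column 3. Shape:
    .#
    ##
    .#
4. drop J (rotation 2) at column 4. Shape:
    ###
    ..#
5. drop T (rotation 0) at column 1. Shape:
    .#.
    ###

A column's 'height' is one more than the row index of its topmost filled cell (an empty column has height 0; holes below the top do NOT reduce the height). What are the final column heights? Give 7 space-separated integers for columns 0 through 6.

Drop 1: T rot2 at col 4 lands with bottom-row=0; cleared 0 line(s) (total 0); column heights now [0 0 0 0 2 2 2], max=2
Drop 2: L rot0 at col 0 lands with bottom-row=0; cleared 0 line(s) (total 0); column heights now [1 1 2 0 2 2 2], max=2
Drop 3: T rot3 at col 3 lands with bottom-row=2; cleared 0 line(s) (total 0); column heights now [1 1 2 4 5 2 2], max=5
Drop 4: J rot2 at col 4 lands with bottom-row=4; cleared 0 line(s) (total 0); column heights now [1 1 2 4 6 6 6], max=6
Drop 5: T rot0 at col 1 lands with bottom-row=4; cleared 0 line(s) (total 0); column heights now [1 5 6 5 6 6 6], max=6

Answer: 1 5 6 5 6 6 6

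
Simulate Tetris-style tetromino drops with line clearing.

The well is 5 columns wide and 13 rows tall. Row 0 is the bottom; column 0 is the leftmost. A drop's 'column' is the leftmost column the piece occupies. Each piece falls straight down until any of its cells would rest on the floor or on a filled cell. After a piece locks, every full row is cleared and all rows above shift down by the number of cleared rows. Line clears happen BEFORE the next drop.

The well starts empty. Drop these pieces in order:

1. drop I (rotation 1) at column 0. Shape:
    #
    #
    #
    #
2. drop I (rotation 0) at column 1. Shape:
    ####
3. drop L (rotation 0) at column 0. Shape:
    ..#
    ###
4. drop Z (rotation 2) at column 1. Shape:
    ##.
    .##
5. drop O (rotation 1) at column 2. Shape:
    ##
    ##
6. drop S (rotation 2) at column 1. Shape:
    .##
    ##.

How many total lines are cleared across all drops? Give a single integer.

Drop 1: I rot1 at col 0 lands with bottom-row=0; cleared 0 line(s) (total 0); column heights now [4 0 0 0 0], max=4
Drop 2: I rot0 at col 1 lands with bottom-row=0; cleared 1 line(s) (total 1); column heights now [3 0 0 0 0], max=3
Drop 3: L rot0 at col 0 lands with bottom-row=3; cleared 0 line(s) (total 1); column heights now [4 4 5 0 0], max=5
Drop 4: Z rot2 at col 1 lands with bottom-row=5; cleared 0 line(s) (total 1); column heights now [4 7 7 6 0], max=7
Drop 5: O rot1 at col 2 lands with bottom-row=7; cleared 0 line(s) (total 1); column heights now [4 7 9 9 0], max=9
Drop 6: S rot2 at col 1 lands with bottom-row=9; cleared 0 line(s) (total 1); column heights now [4 10 11 11 0], max=11

Answer: 1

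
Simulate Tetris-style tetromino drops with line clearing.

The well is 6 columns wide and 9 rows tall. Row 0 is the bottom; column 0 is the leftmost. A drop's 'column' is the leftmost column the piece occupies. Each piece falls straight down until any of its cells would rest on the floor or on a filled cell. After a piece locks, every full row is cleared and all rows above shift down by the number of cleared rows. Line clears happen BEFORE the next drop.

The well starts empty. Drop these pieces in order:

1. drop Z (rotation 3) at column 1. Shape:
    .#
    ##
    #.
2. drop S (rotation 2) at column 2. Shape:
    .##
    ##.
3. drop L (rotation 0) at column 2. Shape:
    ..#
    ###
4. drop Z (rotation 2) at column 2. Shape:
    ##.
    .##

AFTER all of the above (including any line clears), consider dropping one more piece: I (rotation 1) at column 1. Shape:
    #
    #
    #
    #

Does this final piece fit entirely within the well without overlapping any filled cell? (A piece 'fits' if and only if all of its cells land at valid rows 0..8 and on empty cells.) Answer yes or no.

Answer: yes

Derivation:
Drop 1: Z rot3 at col 1 lands with bottom-row=0; cleared 0 line(s) (total 0); column heights now [0 2 3 0 0 0], max=3
Drop 2: S rot2 at col 2 lands with bottom-row=3; cleared 0 line(s) (total 0); column heights now [0 2 4 5 5 0], max=5
Drop 3: L rot0 at col 2 lands with bottom-row=5; cleared 0 line(s) (total 0); column heights now [0 2 6 6 7 0], max=7
Drop 4: Z rot2 at col 2 lands with bottom-row=7; cleared 0 line(s) (total 0); column heights now [0 2 9 9 8 0], max=9
Test piece I rot1 at col 1 (width 1): heights before test = [0 2 9 9 8 0]; fits = True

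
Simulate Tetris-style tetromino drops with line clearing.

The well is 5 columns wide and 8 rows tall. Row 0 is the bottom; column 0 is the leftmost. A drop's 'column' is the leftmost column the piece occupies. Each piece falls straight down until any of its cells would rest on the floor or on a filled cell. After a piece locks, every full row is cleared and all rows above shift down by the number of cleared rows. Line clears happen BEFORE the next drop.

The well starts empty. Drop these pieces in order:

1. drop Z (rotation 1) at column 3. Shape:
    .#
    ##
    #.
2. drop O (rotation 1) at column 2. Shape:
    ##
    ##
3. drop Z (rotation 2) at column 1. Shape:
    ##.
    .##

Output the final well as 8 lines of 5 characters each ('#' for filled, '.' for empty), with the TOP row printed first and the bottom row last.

Drop 1: Z rot1 at col 3 lands with bottom-row=0; cleared 0 line(s) (total 0); column heights now [0 0 0 2 3], max=3
Drop 2: O rot1 at col 2 lands with bottom-row=2; cleared 0 line(s) (total 0); column heights now [0 0 4 4 3], max=4
Drop 3: Z rot2 at col 1 lands with bottom-row=4; cleared 0 line(s) (total 0); column heights now [0 6 6 5 3], max=6

Answer: .....
.....
.##..
..##.
..##.
..###
...##
...#.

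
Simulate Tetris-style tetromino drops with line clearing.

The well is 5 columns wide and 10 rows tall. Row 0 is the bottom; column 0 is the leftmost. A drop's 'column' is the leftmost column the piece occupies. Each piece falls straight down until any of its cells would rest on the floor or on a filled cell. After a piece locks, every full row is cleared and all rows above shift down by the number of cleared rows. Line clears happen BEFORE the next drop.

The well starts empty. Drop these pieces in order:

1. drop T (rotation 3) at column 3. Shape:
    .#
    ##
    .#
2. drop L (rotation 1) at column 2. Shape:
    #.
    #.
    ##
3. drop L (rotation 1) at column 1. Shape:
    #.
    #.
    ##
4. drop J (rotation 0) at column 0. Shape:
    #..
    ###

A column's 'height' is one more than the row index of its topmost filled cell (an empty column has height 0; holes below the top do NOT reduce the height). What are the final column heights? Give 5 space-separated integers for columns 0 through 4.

Drop 1: T rot3 at col 3 lands with bottom-row=0; cleared 0 line(s) (total 0); column heights now [0 0 0 2 3], max=3
Drop 2: L rot1 at col 2 lands with bottom-row=2; cleared 0 line(s) (total 0); column heights now [0 0 5 3 3], max=5
Drop 3: L rot1 at col 1 lands with bottom-row=5; cleared 0 line(s) (total 0); column heights now [0 8 6 3 3], max=8
Drop 4: J rot0 at col 0 lands with bottom-row=8; cleared 0 line(s) (total 0); column heights now [10 9 9 3 3], max=10

Answer: 10 9 9 3 3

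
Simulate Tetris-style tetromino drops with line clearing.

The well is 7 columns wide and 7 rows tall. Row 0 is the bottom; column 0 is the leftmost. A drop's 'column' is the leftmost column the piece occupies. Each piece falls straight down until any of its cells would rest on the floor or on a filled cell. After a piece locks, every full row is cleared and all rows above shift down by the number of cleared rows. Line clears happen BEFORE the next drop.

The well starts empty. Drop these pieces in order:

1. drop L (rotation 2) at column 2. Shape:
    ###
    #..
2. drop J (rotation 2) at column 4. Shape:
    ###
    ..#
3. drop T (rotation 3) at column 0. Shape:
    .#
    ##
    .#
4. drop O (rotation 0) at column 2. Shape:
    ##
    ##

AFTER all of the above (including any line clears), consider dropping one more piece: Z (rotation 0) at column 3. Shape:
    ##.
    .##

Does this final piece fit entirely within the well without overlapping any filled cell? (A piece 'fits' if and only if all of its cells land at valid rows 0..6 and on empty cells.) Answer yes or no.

Drop 1: L rot2 at col 2 lands with bottom-row=0; cleared 0 line(s) (total 0); column heights now [0 0 2 2 2 0 0], max=2
Drop 2: J rot2 at col 4 lands with bottom-row=1; cleared 0 line(s) (total 0); column heights now [0 0 2 2 3 3 3], max=3
Drop 3: T rot3 at col 0 lands with bottom-row=0; cleared 0 line(s) (total 0); column heights now [2 3 2 2 3 3 3], max=3
Drop 4: O rot0 at col 2 lands with bottom-row=2; cleared 0 line(s) (total 0); column heights now [2 3 4 4 3 3 3], max=4
Test piece Z rot0 at col 3 (width 3): heights before test = [2 3 4 4 3 3 3]; fits = True

Answer: yes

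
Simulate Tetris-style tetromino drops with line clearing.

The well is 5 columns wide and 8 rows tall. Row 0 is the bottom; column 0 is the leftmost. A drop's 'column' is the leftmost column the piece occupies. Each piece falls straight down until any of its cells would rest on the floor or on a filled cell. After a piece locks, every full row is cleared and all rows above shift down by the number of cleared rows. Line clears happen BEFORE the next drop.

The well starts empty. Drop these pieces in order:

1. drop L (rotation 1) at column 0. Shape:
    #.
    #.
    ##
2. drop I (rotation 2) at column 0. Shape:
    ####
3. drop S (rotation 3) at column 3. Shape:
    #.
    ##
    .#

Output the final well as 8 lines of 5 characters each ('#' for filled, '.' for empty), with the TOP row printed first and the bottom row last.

Answer: .....
.....
.....
...#.
...##
#....
#....
##...

Derivation:
Drop 1: L rot1 at col 0 lands with bottom-row=0; cleared 0 line(s) (total 0); column heights now [3 1 0 0 0], max=3
Drop 2: I rot2 at col 0 lands with bottom-row=3; cleared 0 line(s) (total 0); column heights now [4 4 4 4 0], max=4
Drop 3: S rot3 at col 3 lands with bottom-row=3; cleared 1 line(s) (total 1); column heights now [3 1 0 5 4], max=5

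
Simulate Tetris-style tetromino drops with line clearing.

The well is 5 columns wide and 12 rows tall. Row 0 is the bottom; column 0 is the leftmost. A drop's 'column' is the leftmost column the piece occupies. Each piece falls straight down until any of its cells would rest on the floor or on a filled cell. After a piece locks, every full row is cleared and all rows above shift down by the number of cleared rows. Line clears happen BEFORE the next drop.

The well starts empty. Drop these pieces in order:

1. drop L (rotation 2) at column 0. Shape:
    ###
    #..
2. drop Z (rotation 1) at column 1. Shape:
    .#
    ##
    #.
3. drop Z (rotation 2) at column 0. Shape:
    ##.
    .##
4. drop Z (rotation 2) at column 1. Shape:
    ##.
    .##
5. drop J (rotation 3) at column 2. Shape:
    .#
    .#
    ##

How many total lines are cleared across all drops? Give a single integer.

Answer: 0

Derivation:
Drop 1: L rot2 at col 0 lands with bottom-row=0; cleared 0 line(s) (total 0); column heights now [2 2 2 0 0], max=2
Drop 2: Z rot1 at col 1 lands with bottom-row=2; cleared 0 line(s) (total 0); column heights now [2 4 5 0 0], max=5
Drop 3: Z rot2 at col 0 lands with bottom-row=5; cleared 0 line(s) (total 0); column heights now [7 7 6 0 0], max=7
Drop 4: Z rot2 at col 1 lands with bottom-row=6; cleared 0 line(s) (total 0); column heights now [7 8 8 7 0], max=8
Drop 5: J rot3 at col 2 lands with bottom-row=8; cleared 0 line(s) (total 0); column heights now [7 8 9 11 0], max=11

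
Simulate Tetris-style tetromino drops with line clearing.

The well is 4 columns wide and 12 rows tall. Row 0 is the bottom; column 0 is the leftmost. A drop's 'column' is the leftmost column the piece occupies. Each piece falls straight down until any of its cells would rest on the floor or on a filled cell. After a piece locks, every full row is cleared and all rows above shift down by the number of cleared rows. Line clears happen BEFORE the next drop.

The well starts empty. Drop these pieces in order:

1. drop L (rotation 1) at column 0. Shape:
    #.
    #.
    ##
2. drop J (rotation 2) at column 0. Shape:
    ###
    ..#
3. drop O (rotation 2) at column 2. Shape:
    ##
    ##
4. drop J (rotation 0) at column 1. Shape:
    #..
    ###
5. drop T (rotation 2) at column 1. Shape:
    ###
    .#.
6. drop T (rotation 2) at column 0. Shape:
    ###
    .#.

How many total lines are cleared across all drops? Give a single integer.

Answer: 0

Derivation:
Drop 1: L rot1 at col 0 lands with bottom-row=0; cleared 0 line(s) (total 0); column heights now [3 1 0 0], max=3
Drop 2: J rot2 at col 0 lands with bottom-row=2; cleared 0 line(s) (total 0); column heights now [4 4 4 0], max=4
Drop 3: O rot2 at col 2 lands with bottom-row=4; cleared 0 line(s) (total 0); column heights now [4 4 6 6], max=6
Drop 4: J rot0 at col 1 lands with bottom-row=6; cleared 0 line(s) (total 0); column heights now [4 8 7 7], max=8
Drop 5: T rot2 at col 1 lands with bottom-row=7; cleared 0 line(s) (total 0); column heights now [4 9 9 9], max=9
Drop 6: T rot2 at col 0 lands with bottom-row=9; cleared 0 line(s) (total 0); column heights now [11 11 11 9], max=11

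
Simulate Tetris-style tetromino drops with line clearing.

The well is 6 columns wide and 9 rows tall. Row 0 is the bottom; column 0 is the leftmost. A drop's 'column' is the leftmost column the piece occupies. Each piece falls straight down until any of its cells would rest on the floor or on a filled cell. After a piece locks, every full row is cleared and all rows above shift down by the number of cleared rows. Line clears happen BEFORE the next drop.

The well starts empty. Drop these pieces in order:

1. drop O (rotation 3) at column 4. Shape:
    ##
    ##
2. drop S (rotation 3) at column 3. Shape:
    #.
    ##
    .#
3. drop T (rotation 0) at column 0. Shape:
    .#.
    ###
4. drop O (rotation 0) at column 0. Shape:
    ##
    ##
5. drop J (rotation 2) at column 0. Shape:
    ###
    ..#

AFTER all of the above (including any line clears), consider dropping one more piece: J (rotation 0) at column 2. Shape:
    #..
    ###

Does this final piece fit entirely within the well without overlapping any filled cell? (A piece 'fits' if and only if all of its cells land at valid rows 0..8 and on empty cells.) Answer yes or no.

Answer: yes

Derivation:
Drop 1: O rot3 at col 4 lands with bottom-row=0; cleared 0 line(s) (total 0); column heights now [0 0 0 0 2 2], max=2
Drop 2: S rot3 at col 3 lands with bottom-row=2; cleared 0 line(s) (total 0); column heights now [0 0 0 5 4 2], max=5
Drop 3: T rot0 at col 0 lands with bottom-row=0; cleared 0 line(s) (total 0); column heights now [1 2 1 5 4 2], max=5
Drop 4: O rot0 at col 0 lands with bottom-row=2; cleared 0 line(s) (total 0); column heights now [4 4 1 5 4 2], max=5
Drop 5: J rot2 at col 0 lands with bottom-row=3; cleared 0 line(s) (total 0); column heights now [5 5 5 5 4 2], max=5
Test piece J rot0 at col 2 (width 3): heights before test = [5 5 5 5 4 2]; fits = True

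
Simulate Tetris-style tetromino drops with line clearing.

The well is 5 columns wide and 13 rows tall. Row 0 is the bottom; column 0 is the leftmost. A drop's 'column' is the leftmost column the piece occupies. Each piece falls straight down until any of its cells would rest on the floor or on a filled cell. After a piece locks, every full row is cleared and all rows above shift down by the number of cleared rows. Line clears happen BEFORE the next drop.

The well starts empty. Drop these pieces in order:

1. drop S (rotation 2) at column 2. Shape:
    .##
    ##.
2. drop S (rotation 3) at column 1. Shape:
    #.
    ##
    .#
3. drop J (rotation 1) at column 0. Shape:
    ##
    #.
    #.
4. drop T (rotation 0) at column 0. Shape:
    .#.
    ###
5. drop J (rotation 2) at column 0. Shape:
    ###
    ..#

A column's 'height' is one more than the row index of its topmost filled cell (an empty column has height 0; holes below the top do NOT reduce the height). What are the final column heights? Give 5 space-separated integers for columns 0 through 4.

Drop 1: S rot2 at col 2 lands with bottom-row=0; cleared 0 line(s) (total 0); column heights now [0 0 1 2 2], max=2
Drop 2: S rot3 at col 1 lands with bottom-row=1; cleared 0 line(s) (total 0); column heights now [0 4 3 2 2], max=4
Drop 3: J rot1 at col 0 lands with bottom-row=2; cleared 0 line(s) (total 0); column heights now [5 5 3 2 2], max=5
Drop 4: T rot0 at col 0 lands with bottom-row=5; cleared 0 line(s) (total 0); column heights now [6 7 6 2 2], max=7
Drop 5: J rot2 at col 0 lands with bottom-row=6; cleared 0 line(s) (total 0); column heights now [8 8 8 2 2], max=8

Answer: 8 8 8 2 2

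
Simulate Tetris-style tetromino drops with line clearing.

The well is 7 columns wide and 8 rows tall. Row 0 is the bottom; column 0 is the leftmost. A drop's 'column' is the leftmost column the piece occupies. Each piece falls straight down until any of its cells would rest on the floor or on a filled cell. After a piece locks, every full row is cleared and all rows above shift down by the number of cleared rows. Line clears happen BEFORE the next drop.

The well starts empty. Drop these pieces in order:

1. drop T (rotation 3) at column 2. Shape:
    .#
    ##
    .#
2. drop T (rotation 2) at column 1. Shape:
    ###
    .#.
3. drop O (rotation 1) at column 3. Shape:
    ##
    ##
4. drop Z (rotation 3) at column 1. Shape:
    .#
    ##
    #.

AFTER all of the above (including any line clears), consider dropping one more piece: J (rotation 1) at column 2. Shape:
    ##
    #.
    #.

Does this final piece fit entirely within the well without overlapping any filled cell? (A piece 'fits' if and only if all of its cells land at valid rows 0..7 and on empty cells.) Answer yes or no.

Drop 1: T rot3 at col 2 lands with bottom-row=0; cleared 0 line(s) (total 0); column heights now [0 0 2 3 0 0 0], max=3
Drop 2: T rot2 at col 1 lands with bottom-row=2; cleared 0 line(s) (total 0); column heights now [0 4 4 4 0 0 0], max=4
Drop 3: O rot1 at col 3 lands with bottom-row=4; cleared 0 line(s) (total 0); column heights now [0 4 4 6 6 0 0], max=6
Drop 4: Z rot3 at col 1 lands with bottom-row=4; cleared 0 line(s) (total 0); column heights now [0 6 7 6 6 0 0], max=7
Test piece J rot1 at col 2 (width 2): heights before test = [0 6 7 6 6 0 0]; fits = False

Answer: no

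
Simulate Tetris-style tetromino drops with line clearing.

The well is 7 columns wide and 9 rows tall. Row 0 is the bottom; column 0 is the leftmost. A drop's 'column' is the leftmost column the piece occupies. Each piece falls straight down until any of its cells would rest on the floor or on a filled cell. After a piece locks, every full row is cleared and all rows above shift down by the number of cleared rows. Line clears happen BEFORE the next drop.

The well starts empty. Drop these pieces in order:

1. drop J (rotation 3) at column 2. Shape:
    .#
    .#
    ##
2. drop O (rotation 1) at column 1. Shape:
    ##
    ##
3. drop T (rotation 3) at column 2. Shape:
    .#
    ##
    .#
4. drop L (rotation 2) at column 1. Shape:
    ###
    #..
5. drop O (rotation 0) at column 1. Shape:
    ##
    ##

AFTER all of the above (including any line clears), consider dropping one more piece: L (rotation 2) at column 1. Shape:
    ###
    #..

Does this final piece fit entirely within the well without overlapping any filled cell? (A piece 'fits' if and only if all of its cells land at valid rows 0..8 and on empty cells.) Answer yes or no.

Answer: no

Derivation:
Drop 1: J rot3 at col 2 lands with bottom-row=0; cleared 0 line(s) (total 0); column heights now [0 0 1 3 0 0 0], max=3
Drop 2: O rot1 at col 1 lands with bottom-row=1; cleared 0 line(s) (total 0); column heights now [0 3 3 3 0 0 0], max=3
Drop 3: T rot3 at col 2 lands with bottom-row=3; cleared 0 line(s) (total 0); column heights now [0 3 5 6 0 0 0], max=6
Drop 4: L rot2 at col 1 lands with bottom-row=5; cleared 0 line(s) (total 0); column heights now [0 7 7 7 0 0 0], max=7
Drop 5: O rot0 at col 1 lands with bottom-row=7; cleared 0 line(s) (total 0); column heights now [0 9 9 7 0 0 0], max=9
Test piece L rot2 at col 1 (width 3): heights before test = [0 9 9 7 0 0 0]; fits = False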